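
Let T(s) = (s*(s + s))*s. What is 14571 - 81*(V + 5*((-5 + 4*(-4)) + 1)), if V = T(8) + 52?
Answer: -64485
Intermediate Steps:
T(s) = 2*s³ (T(s) = (s*(2*s))*s = (2*s²)*s = 2*s³)
V = 1076 (V = 2*8³ + 52 = 2*512 + 52 = 1024 + 52 = 1076)
14571 - 81*(V + 5*((-5 + 4*(-4)) + 1)) = 14571 - 81*(1076 + 5*((-5 + 4*(-4)) + 1)) = 14571 - 81*(1076 + 5*((-5 - 16) + 1)) = 14571 - 81*(1076 + 5*(-21 + 1)) = 14571 - 81*(1076 + 5*(-20)) = 14571 - 81*(1076 - 100) = 14571 - 81*976 = 14571 - 1*79056 = 14571 - 79056 = -64485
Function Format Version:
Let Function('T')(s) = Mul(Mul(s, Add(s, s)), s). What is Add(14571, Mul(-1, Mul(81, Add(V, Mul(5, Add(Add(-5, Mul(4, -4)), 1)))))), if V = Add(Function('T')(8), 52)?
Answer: -64485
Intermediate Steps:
Function('T')(s) = Mul(2, Pow(s, 3)) (Function('T')(s) = Mul(Mul(s, Mul(2, s)), s) = Mul(Mul(2, Pow(s, 2)), s) = Mul(2, Pow(s, 3)))
V = 1076 (V = Add(Mul(2, Pow(8, 3)), 52) = Add(Mul(2, 512), 52) = Add(1024, 52) = 1076)
Add(14571, Mul(-1, Mul(81, Add(V, Mul(5, Add(Add(-5, Mul(4, -4)), 1)))))) = Add(14571, Mul(-1, Mul(81, Add(1076, Mul(5, Add(Add(-5, Mul(4, -4)), 1)))))) = Add(14571, Mul(-1, Mul(81, Add(1076, Mul(5, Add(Add(-5, -16), 1)))))) = Add(14571, Mul(-1, Mul(81, Add(1076, Mul(5, Add(-21, 1)))))) = Add(14571, Mul(-1, Mul(81, Add(1076, Mul(5, -20))))) = Add(14571, Mul(-1, Mul(81, Add(1076, -100)))) = Add(14571, Mul(-1, Mul(81, 976))) = Add(14571, Mul(-1, 79056)) = Add(14571, -79056) = -64485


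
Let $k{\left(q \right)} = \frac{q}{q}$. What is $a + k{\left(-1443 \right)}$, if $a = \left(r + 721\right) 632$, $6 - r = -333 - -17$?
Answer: $659177$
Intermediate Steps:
$r = 322$ ($r = 6 - \left(-333 - -17\right) = 6 - \left(-333 + 17\right) = 6 - -316 = 6 + 316 = 322$)
$k{\left(q \right)} = 1$
$a = 659176$ ($a = \left(322 + 721\right) 632 = 1043 \cdot 632 = 659176$)
$a + k{\left(-1443 \right)} = 659176 + 1 = 659177$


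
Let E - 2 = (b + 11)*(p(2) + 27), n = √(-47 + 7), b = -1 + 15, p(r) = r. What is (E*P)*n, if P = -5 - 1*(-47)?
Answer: 61068*I*√10 ≈ 1.9311e+5*I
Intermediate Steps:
b = 14
P = 42 (P = -5 + 47 = 42)
n = 2*I*√10 (n = √(-40) = 2*I*√10 ≈ 6.3246*I)
E = 727 (E = 2 + (14 + 11)*(2 + 27) = 2 + 25*29 = 2 + 725 = 727)
(E*P)*n = (727*42)*(2*I*√10) = 30534*(2*I*√10) = 61068*I*√10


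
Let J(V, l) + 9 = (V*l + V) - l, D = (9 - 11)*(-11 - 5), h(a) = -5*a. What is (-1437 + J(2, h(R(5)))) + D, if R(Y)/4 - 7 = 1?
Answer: -1572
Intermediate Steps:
R(Y) = 32 (R(Y) = 28 + 4*1 = 28 + 4 = 32)
D = 32 (D = -2*(-16) = 32)
J(V, l) = -9 + V - l + V*l (J(V, l) = -9 + ((V*l + V) - l) = -9 + ((V + V*l) - l) = -9 + (V - l + V*l) = -9 + V - l + V*l)
(-1437 + J(2, h(R(5)))) + D = (-1437 + (-9 + 2 - (-5)*32 + 2*(-5*32))) + 32 = (-1437 + (-9 + 2 - 1*(-160) + 2*(-160))) + 32 = (-1437 + (-9 + 2 + 160 - 320)) + 32 = (-1437 - 167) + 32 = -1604 + 32 = -1572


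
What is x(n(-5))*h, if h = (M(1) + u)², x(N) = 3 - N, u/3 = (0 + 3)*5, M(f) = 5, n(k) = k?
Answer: 20000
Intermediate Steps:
u = 45 (u = 3*((0 + 3)*5) = 3*(3*5) = 3*15 = 45)
h = 2500 (h = (5 + 45)² = 50² = 2500)
x(n(-5))*h = (3 - 1*(-5))*2500 = (3 + 5)*2500 = 8*2500 = 20000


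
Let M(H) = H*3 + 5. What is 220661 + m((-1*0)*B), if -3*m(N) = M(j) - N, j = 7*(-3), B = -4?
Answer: 662041/3 ≈ 2.2068e+5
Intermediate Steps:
j = -21
M(H) = 5 + 3*H (M(H) = 3*H + 5 = 5 + 3*H)
m(N) = 58/3 + N/3 (m(N) = -((5 + 3*(-21)) - N)/3 = -((5 - 63) - N)/3 = -(-58 - N)/3 = 58/3 + N/3)
220661 + m((-1*0)*B) = 220661 + (58/3 + (-1*0*(-4))/3) = 220661 + (58/3 + (0*(-4))/3) = 220661 + (58/3 + (1/3)*0) = 220661 + (58/3 + 0) = 220661 + 58/3 = 662041/3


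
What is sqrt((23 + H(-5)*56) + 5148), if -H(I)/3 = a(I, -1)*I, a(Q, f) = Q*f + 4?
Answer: sqrt(12731) ≈ 112.83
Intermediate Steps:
a(Q, f) = 4 + Q*f
H(I) = -3*I*(4 - I) (H(I) = -3*(4 + I*(-1))*I = -3*(4 - I)*I = -3*I*(4 - I))
sqrt((23 + H(-5)*56) + 5148) = sqrt((23 + (3*(-5)*(-4 - 5))*56) + 5148) = sqrt((23 + (3*(-5)*(-9))*56) + 5148) = sqrt((23 + 135*56) + 5148) = sqrt((23 + 7560) + 5148) = sqrt(7583 + 5148) = sqrt(12731)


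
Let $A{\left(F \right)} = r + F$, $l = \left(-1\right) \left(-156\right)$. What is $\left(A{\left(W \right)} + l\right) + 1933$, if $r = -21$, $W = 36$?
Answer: $2104$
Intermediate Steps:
$l = 156$
$A{\left(F \right)} = -21 + F$
$\left(A{\left(W \right)} + l\right) + 1933 = \left(\left(-21 + 36\right) + 156\right) + 1933 = \left(15 + 156\right) + 1933 = 171 + 1933 = 2104$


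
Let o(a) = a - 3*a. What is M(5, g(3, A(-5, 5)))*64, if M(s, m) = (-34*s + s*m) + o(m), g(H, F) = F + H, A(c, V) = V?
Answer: -9344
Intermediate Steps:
o(a) = -2*a
M(s, m) = -34*s - 2*m + m*s (M(s, m) = (-34*s + s*m) - 2*m = (-34*s + m*s) - 2*m = -34*s - 2*m + m*s)
M(5, g(3, A(-5, 5)))*64 = (-34*5 - 2*(5 + 3) + (5 + 3)*5)*64 = (-170 - 2*8 + 8*5)*64 = (-170 - 16 + 40)*64 = -146*64 = -9344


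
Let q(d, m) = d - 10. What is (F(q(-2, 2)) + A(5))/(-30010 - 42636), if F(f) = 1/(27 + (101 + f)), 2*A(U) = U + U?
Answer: -83/1203848 ≈ -6.8946e-5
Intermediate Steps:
A(U) = U (A(U) = (U + U)/2 = (2*U)/2 = U)
q(d, m) = -10 + d
F(f) = 1/(128 + f)
(F(q(-2, 2)) + A(5))/(-30010 - 42636) = (1/(128 + (-10 - 2)) + 5)/(-30010 - 42636) = (1/(128 - 12) + 5)/(-72646) = (1/116 + 5)*(-1/72646) = (581/116)*(-1/72646) = -83/1203848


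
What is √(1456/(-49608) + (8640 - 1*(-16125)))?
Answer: √626083223/159 ≈ 157.37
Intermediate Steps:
√(1456/(-49608) + (8640 - 1*(-16125))) = √(1456*(-1/49608) + (8640 + 16125)) = √(-14/477 + 24765) = √(11812891/477) = √626083223/159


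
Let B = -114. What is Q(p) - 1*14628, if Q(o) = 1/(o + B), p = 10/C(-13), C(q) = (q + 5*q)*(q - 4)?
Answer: -1105541019/75577 ≈ -14628.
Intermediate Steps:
C(q) = 6*q*(-4 + q) (C(q) = (6*q)*(-4 + q) = 6*q*(-4 + q))
p = 5/663 (p = 10/((6*(-13)*(-4 - 13))) = 10/((6*(-13)*(-17))) = 10/1326 = 10*(1/1326) = 5/663 ≈ 0.0075415)
Q(o) = 1/(-114 + o) (Q(o) = 1/(o - 114) = 1/(-114 + o))
Q(p) - 1*14628 = 1/(-114 + 5/663) - 1*14628 = 1/(-75577/663) - 14628 = -663/75577 - 14628 = -1105541019/75577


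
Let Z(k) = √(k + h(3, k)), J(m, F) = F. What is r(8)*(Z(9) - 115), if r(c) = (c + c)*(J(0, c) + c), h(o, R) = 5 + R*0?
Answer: -29440 + 256*√14 ≈ -28482.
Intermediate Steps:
h(o, R) = 5 (h(o, R) = 5 + 0 = 5)
Z(k) = √(5 + k) (Z(k) = √(k + 5) = √(5 + k))
r(c) = 4*c² (r(c) = (c + c)*(c + c) = (2*c)*(2*c) = 4*c²)
r(8)*(Z(9) - 115) = (4*8²)*(√(5 + 9) - 115) = (4*64)*(√14 - 115) = 256*(-115 + √14) = -29440 + 256*√14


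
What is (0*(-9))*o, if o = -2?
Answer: 0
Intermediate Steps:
(0*(-9))*o = (0*(-9))*(-2) = 0*(-2) = 0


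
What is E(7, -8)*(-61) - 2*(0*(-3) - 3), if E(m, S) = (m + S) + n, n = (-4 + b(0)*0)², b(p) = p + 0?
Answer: -909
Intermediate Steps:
b(p) = p
n = 16 (n = (-4 + 0*0)² = (-4 + 0)² = (-4)² = 16)
E(m, S) = 16 + S + m (E(m, S) = (m + S) + 16 = (S + m) + 16 = 16 + S + m)
E(7, -8)*(-61) - 2*(0*(-3) - 3) = (16 - 8 + 7)*(-61) - 2*(0*(-3) - 3) = 15*(-61) - 2*(0 - 3) = -915 - 2*(-3) = -915 + 6 = -909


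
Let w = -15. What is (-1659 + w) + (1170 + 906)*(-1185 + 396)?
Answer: -1639638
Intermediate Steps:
(-1659 + w) + (1170 + 906)*(-1185 + 396) = (-1659 - 15) + (1170 + 906)*(-1185 + 396) = -1674 + 2076*(-789) = -1674 - 1637964 = -1639638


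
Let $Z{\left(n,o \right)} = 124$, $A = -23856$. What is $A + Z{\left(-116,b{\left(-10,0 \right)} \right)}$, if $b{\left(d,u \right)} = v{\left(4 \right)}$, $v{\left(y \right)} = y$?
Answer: $-23732$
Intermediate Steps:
$b{\left(d,u \right)} = 4$
$A + Z{\left(-116,b{\left(-10,0 \right)} \right)} = -23856 + 124 = -23732$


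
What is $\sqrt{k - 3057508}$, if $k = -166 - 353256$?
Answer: $i \sqrt{3410930} \approx 1846.9 i$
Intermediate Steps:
$k = -353422$ ($k = -166 - 353256 = -353422$)
$\sqrt{k - 3057508} = \sqrt{-353422 - 3057508} = \sqrt{-3410930} = i \sqrt{3410930}$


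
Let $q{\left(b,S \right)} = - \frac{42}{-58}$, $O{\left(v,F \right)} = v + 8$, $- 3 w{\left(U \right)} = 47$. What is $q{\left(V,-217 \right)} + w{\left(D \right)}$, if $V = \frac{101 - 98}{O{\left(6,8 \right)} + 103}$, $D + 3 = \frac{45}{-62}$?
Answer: $- \frac{1300}{87} \approx -14.943$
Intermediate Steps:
$D = - \frac{231}{62}$ ($D = -3 + \frac{45}{-62} = -3 + 45 \left(- \frac{1}{62}\right) = -3 - \frac{45}{62} = - \frac{231}{62} \approx -3.7258$)
$w{\left(U \right)} = - \frac{47}{3}$ ($w{\left(U \right)} = \left(- \frac{1}{3}\right) 47 = - \frac{47}{3}$)
$O{\left(v,F \right)} = 8 + v$
$V = \frac{1}{39}$ ($V = \frac{101 - 98}{\left(8 + 6\right) + 103} = \frac{3}{14 + 103} = \frac{3}{117} = 3 \cdot \frac{1}{117} = \frac{1}{39} \approx 0.025641$)
$q{\left(b,S \right)} = \frac{21}{29}$ ($q{\left(b,S \right)} = \left(-42\right) \left(- \frac{1}{58}\right) = \frac{21}{29}$)
$q{\left(V,-217 \right)} + w{\left(D \right)} = \frac{21}{29} - \frac{47}{3} = - \frac{1300}{87}$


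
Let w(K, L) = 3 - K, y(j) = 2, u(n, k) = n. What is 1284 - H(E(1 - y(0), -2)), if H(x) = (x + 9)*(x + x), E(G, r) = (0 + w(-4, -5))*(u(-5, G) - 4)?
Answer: -5520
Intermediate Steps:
E(G, r) = -63 (E(G, r) = (0 + (3 - 1*(-4)))*(-5 - 4) = (0 + (3 + 4))*(-9) = (0 + 7)*(-9) = 7*(-9) = -63)
H(x) = 2*x*(9 + x) (H(x) = (9 + x)*(2*x) = 2*x*(9 + x))
1284 - H(E(1 - y(0), -2)) = 1284 - 2*(-63)*(9 - 63) = 1284 - 2*(-63)*(-54) = 1284 - 1*6804 = 1284 - 6804 = -5520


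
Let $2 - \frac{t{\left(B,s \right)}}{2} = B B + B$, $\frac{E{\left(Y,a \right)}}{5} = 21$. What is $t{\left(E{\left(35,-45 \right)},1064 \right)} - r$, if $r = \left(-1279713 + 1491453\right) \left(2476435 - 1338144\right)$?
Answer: $-241021758596$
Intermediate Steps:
$E{\left(Y,a \right)} = 105$ ($E{\left(Y,a \right)} = 5 \cdot 21 = 105$)
$t{\left(B,s \right)} = 4 - 2 B - 2 B^{2}$ ($t{\left(B,s \right)} = 4 - 2 \left(B B + B\right) = 4 - 2 \left(B^{2} + B\right) = 4 - 2 \left(B + B^{2}\right) = 4 - \left(2 B + 2 B^{2}\right) = 4 - 2 B - 2 B^{2}$)
$r = 241021736340$ ($r = 211740 \cdot 1138291 = 241021736340$)
$t{\left(E{\left(35,-45 \right)},1064 \right)} - r = \left(4 - 210 - 2 \cdot 105^{2}\right) - 241021736340 = \left(4 - 210 - 22050\right) - 241021736340 = -22256 - 241021736340 = -241021758596$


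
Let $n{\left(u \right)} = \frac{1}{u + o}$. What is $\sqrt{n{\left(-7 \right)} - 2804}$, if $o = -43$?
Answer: $\frac{i \sqrt{280402}}{10} \approx 52.953 i$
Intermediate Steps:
$n{\left(u \right)} = \frac{1}{-43 + u}$ ($n{\left(u \right)} = \frac{1}{u - 43} = \frac{1}{-43 + u}$)
$\sqrt{n{\left(-7 \right)} - 2804} = \sqrt{\frac{1}{-43 - 7} - 2804} = \sqrt{\frac{1}{-50} - 2804} = \sqrt{- \frac{1}{50} - 2804} = \sqrt{- \frac{140201}{50}} = \frac{i \sqrt{280402}}{10}$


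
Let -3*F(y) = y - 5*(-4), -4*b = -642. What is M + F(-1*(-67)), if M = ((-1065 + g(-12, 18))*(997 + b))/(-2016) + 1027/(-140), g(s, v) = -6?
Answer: 1296033/2240 ≈ 578.59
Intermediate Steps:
b = 321/2 (b = -1/4*(-642) = 321/2 ≈ 160.50)
M = 1360993/2240 (M = ((-1065 - 6)*(997 + 321/2))/(-2016) + 1027/(-140) = -1071*2315/2*(-1/2016) + 1027*(-1/140) = -2479365/2*(-1/2016) - 1027/140 = 39355/64 - 1027/140 = 1360993/2240 ≈ 607.59)
F(y) = -20/3 - y/3 (F(y) = -(y - 5*(-4))/3 = -(y + 20)/3 = -(20 + y)/3 = -20/3 - y/3)
M + F(-1*(-67)) = 1360993/2240 + (-20/3 - (-1)*(-67)/3) = 1360993/2240 + (-20/3 - 1/3*67) = 1360993/2240 + (-20/3 - 67/3) = 1360993/2240 - 29 = 1296033/2240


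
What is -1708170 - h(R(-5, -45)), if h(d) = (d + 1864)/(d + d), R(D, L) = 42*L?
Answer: -3228441313/1890 ≈ -1.7082e+6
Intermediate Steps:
h(d) = (1864 + d)/(2*d) (h(d) = (1864 + d)/((2*d)) = (1864 + d)*(1/(2*d)) = (1864 + d)/(2*d))
-1708170 - h(R(-5, -45)) = -1708170 - (1864 + 42*(-45))/(2*(42*(-45))) = -1708170 - (1864 - 1890)/(2*(-1890)) = -1708170 - (-1)*(-26)/(2*1890) = -1708170 - 1*13/1890 = -1708170 - 13/1890 = -3228441313/1890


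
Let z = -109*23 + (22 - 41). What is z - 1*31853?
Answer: -34379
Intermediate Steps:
z = -2526 (z = -2507 - 19 = -2526)
z - 1*31853 = -2526 - 1*31853 = -2526 - 31853 = -34379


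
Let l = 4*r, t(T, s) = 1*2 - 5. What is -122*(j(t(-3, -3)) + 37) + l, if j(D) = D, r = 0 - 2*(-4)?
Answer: -4116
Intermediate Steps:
r = 8 (r = 0 + 8 = 8)
t(T, s) = -3 (t(T, s) = 2 - 5 = -3)
l = 32 (l = 4*8 = 32)
-122*(j(t(-3, -3)) + 37) + l = -122*(-3 + 37) + 32 = -122*34 + 32 = -4148 + 32 = -4116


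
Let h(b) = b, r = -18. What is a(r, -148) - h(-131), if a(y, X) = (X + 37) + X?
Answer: -128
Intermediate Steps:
a(y, X) = 37 + 2*X (a(y, X) = (37 + X) + X = 37 + 2*X)
a(r, -148) - h(-131) = (37 + 2*(-148)) - 1*(-131) = (37 - 296) + 131 = -259 + 131 = -128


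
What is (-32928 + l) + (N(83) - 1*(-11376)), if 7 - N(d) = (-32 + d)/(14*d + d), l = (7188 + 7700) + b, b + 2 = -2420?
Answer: -3767802/415 ≈ -9079.0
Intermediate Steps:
b = -2422 (b = -2 - 2420 = -2422)
l = 12466 (l = (7188 + 7700) - 2422 = 14888 - 2422 = 12466)
N(d) = 7 - (-32 + d)/(15*d) (N(d) = 7 - (-32 + d)/(14*d + d) = 7 - (-32 + d)/(15*d))
(-32928 + l) + (N(83) - 1*(-11376)) = (-32928 + 12466) + ((8/15)*(4 + 13*83)/83 - 1*(-11376)) = -20462 + ((8/15)*(1/83)*(4 + 1079) + 11376) = -20462 + ((8/15)*(1/83)*1083 + 11376) = -20462 + (2888/415 + 11376) = -20462 + 4723928/415 = -3767802/415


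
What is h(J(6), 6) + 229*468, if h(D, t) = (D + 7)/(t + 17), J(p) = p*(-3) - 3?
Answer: 2464942/23 ≈ 1.0717e+5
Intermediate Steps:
J(p) = -3 - 3*p (J(p) = -3*p - 3 = -3 - 3*p)
h(D, t) = (7 + D)/(17 + t)
h(J(6), 6) + 229*468 = (7 + (-3 - 3*6))/(17 + 6) + 229*468 = (7 + (-3 - 18))/23 + 107172 = (7 - 21)/23 + 107172 = (1/23)*(-14) + 107172 = -14/23 + 107172 = 2464942/23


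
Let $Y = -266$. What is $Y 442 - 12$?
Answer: $-117584$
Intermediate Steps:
$Y 442 - 12 = \left(-266\right) 442 - 12 = -117572 - 12 = -117584$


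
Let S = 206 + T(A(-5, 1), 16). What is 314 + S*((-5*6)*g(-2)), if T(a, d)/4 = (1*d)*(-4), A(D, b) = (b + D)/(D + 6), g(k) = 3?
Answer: 4814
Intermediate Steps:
A(D, b) = (D + b)/(6 + D)
T(a, d) = -16*d (T(a, d) = 4*((1*d)*(-4)) = 4*(d*(-4)) = 4*(-4*d) = -16*d)
S = -50 (S = 206 - 16*16 = 206 - 256 = -50)
314 + S*((-5*6)*g(-2)) = 314 - 50*(-5*6)*3 = 314 - (-1500)*3 = 314 - 50*(-90) = 314 + 4500 = 4814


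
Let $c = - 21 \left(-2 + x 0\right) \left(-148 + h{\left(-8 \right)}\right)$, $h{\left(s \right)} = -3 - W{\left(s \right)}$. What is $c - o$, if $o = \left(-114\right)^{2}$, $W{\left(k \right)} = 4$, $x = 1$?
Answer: $-19506$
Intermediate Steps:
$h{\left(s \right)} = -7$ ($h{\left(s \right)} = -3 - 4 = -7$)
$o = 12996$
$c = -6510$ ($c = - 21 \left(-2 + 1 \cdot 0\right) \left(-148 - 7\right) = - 21 \left(-2 + 0\right) \left(-155\right) = \left(-21\right) \left(-2\right) \left(-155\right) = 42 \left(-155\right) = -6510$)
$c - o = -6510 - 12996 = -19506$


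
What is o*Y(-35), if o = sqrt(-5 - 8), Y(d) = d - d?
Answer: 0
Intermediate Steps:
Y(d) = 0
o = I*sqrt(13) (o = sqrt(-13) = I*sqrt(13) ≈ 3.6056*I)
o*Y(-35) = (I*sqrt(13))*0 = 0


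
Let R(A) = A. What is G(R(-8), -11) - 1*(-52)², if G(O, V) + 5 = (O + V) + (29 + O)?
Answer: -2707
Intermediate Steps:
G(O, V) = 24 + V + 2*O (G(O, V) = -5 + ((O + V) + (29 + O)) = -5 + (29 + V + 2*O) = 24 + V + 2*O)
G(R(-8), -11) - 1*(-52)² = (24 - 11 + 2*(-8)) - 1*(-52)² = (24 - 11 - 16) - 1*2704 = -3 - 2704 = -2707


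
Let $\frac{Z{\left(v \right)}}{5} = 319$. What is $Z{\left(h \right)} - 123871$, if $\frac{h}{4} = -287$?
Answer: $-122276$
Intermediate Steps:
$h = -1148$ ($h = 4 \left(-287\right) = -1148$)
$Z{\left(v \right)} = 1595$ ($Z{\left(v \right)} = 5 \cdot 319 = 1595$)
$Z{\left(h \right)} - 123871 = 1595 - 123871 = -122276$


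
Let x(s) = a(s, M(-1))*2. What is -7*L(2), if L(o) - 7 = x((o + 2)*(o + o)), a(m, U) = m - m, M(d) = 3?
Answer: -49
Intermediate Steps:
a(m, U) = 0
x(s) = 0 (x(s) = 0*2 = 0)
L(o) = 7 (L(o) = 7 + 0 = 7)
-7*L(2) = -7*7 = -49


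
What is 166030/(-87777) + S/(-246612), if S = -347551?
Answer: -3479335411/7215620508 ≈ -0.48219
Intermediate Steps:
166030/(-87777) + S/(-246612) = 166030/(-87777) - 347551/(-246612) = 166030*(-1/87777) - 347551*(-1/246612) = -166030/87777 + 347551/246612 = -3479335411/7215620508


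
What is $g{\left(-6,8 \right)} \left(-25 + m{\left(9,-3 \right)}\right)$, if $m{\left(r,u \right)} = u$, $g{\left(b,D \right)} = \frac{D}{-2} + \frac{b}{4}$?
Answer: $154$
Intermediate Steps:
$g{\left(b,D \right)} = - \frac{D}{2} + \frac{b}{4}$ ($g{\left(b,D \right)} = D \left(- \frac{1}{2}\right) + b \frac{1}{4} = - \frac{D}{2} + \frac{b}{4}$)
$g{\left(-6,8 \right)} \left(-25 + m{\left(9,-3 \right)}\right) = \left(\left(- \frac{1}{2}\right) 8 + \frac{1}{4} \left(-6\right)\right) \left(-25 - 3\right) = \left(-4 - \frac{3}{2}\right) \left(-28\right) = \left(- \frac{11}{2}\right) \left(-28\right) = 154$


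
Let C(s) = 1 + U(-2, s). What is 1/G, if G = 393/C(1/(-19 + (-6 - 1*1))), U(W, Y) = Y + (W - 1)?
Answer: -53/10218 ≈ -0.0051869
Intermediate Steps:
U(W, Y) = -1 + W + Y (U(W, Y) = Y + (-1 + W) = -1 + W + Y)
C(s) = -2 + s (C(s) = 1 + (-1 - 2 + s) = 1 + (-3 + s) = -2 + s)
G = -10218/53 (G = 393/(-2 + 1/(-19 + (-6 - 1*1))) = 393/(-2 + 1/(-19 + (-6 - 1))) = 393/(-2 + 1/(-19 - 7)) = 393/(-2 + 1/(-26)) = 393/(-2 - 1/26) = 393/(-53/26) = 393*(-26/53) = -10218/53 ≈ -192.79)
1/G = 1/(-10218/53) = -53/10218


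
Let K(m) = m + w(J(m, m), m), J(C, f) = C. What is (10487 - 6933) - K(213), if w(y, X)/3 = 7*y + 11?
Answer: -1165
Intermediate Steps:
w(y, X) = 33 + 21*y (w(y, X) = 3*(7*y + 11) = 3*(11 + 7*y) = 33 + 21*y)
K(m) = 33 + 22*m (K(m) = m + (33 + 21*m) = 33 + 22*m)
(10487 - 6933) - K(213) = (10487 - 6933) - (33 + 22*213) = 3554 - (33 + 4686) = 3554 - 1*4719 = 3554 - 4719 = -1165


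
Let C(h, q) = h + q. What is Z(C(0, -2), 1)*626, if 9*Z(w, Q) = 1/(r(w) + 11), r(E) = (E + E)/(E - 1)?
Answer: 626/111 ≈ 5.6396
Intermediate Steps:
r(E) = 2*E/(-1 + E) (r(E) = (2*E)/(-1 + E) = 2*E/(-1 + E))
Z(w, Q) = 1/(9*(11 + 2*w/(-1 + w))) (Z(w, Q) = 1/(9*(2*w/(-1 + w) + 11)) = 1/(9*(11 + 2*w/(-1 + w))))
Z(C(0, -2), 1)*626 = ((-1 + (0 - 2))/(9*(-11 + 13*(0 - 2))))*626 = ((-1 - 2)/(9*(-11 + 13*(-2))))*626 = ((1/9)*(-3)/(-11 - 26))*626 = ((1/9)*(-3)/(-37))*626 = ((1/9)*(-1/37)*(-3))*626 = (1/111)*626 = 626/111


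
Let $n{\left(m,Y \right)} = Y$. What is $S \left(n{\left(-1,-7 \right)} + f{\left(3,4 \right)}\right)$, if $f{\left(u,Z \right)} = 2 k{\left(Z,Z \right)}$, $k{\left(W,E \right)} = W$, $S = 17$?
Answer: $17$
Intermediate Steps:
$f{\left(u,Z \right)} = 2 Z$
$S \left(n{\left(-1,-7 \right)} + f{\left(3,4 \right)}\right) = 17 \left(-7 + 2 \cdot 4\right) = 17 \left(-7 + 8\right) = 17 \cdot 1 = 17$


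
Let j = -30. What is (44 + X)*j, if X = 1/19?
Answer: -25110/19 ≈ -1321.6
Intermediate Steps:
X = 1/19 ≈ 0.052632
(44 + X)*j = (44 + 1/19)*(-30) = (837/19)*(-30) = -25110/19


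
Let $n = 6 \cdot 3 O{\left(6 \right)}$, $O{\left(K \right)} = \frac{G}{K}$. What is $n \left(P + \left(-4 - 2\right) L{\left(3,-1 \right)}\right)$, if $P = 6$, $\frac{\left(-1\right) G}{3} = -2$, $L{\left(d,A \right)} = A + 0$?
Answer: $216$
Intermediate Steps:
$L{\left(d,A \right)} = A$
$G = 6$ ($G = \left(-3\right) \left(-2\right) = 6$)
$O{\left(K \right)} = \frac{6}{K}$
$n = 18$ ($n = 6 \cdot 3 \cdot \frac{6}{6} = 18 \cdot 6 \cdot \frac{1}{6} = 18 \cdot 1 = 18$)
$n \left(P + \left(-4 - 2\right) L{\left(3,-1 \right)}\right) = 18 \left(6 + \left(-4 - 2\right) \left(-1\right)\right) = 18 \left(6 - -6\right) = 18 \left(6 + 6\right) = 18 \cdot 12 = 216$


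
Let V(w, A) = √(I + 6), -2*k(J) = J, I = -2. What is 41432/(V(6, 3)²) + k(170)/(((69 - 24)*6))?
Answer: 559315/54 ≈ 10358.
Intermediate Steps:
k(J) = -J/2
V(w, A) = 2 (V(w, A) = √(-2 + 6) = √4 = 2)
41432/(V(6, 3)²) + k(170)/(((69 - 24)*6)) = 41432/(2²) + (-½*170)/(((69 - 24)*6)) = 41432/4 - 85/(45*6) = 41432*(¼) - 85/270 = 10358 - 85*1/270 = 10358 - 17/54 = 559315/54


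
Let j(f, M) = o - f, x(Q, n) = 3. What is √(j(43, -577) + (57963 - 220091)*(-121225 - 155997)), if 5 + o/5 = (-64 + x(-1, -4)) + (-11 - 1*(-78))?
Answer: √44945448378 ≈ 2.1200e+5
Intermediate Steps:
o = 5 (o = -25 + 5*((-64 + 3) + (-11 - 1*(-78))) = -25 + 5*(-61 + (-11 + 78)) = -25 + 5*(-61 + 67) = -25 + 5*6 = -25 + 30 = 5)
j(f, M) = 5 - f
√(j(43, -577) + (57963 - 220091)*(-121225 - 155997)) = √((5 - 1*43) + (57963 - 220091)*(-121225 - 155997)) = √((5 - 43) - 162128*(-277222)) = √(-38 + 44945448416) = √44945448378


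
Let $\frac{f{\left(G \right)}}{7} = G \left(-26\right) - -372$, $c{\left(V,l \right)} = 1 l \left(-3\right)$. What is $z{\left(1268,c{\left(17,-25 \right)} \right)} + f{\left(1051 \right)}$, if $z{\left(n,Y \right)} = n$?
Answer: $-187410$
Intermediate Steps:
$c{\left(V,l \right)} = - 3 l$ ($c{\left(V,l \right)} = l \left(-3\right) = - 3 l$)
$f{\left(G \right)} = 2604 - 182 G$ ($f{\left(G \right)} = 7 \left(G \left(-26\right) - -372\right) = 7 \left(- 26 G + 372\right) = 7 \left(372 - 26 G\right) = 2604 - 182 G$)
$z{\left(1268,c{\left(17,-25 \right)} \right)} + f{\left(1051 \right)} = 1268 + \left(2604 - 191282\right) = 1268 - 188678 = -187410$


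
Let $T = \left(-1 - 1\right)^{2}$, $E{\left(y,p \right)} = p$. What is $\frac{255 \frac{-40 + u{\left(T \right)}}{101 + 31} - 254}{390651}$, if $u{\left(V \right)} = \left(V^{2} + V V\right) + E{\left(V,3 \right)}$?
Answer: $- \frac{3867}{5729548} \approx -0.00067492$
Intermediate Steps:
$T = 4$ ($T = \left(-2\right)^{2} = 4$)
$u{\left(V \right)} = 3 + 2 V^{2}$ ($u{\left(V \right)} = \left(V^{2} + V V\right) + 3 = \left(V^{2} + V^{2}\right) + 3 = 2 V^{2} + 3 = 3 + 2 V^{2}$)
$\frac{255 \frac{-40 + u{\left(T \right)}}{101 + 31} - 254}{390651} = \frac{255 \frac{-40 + \left(3 + 2 \cdot 4^{2}\right)}{101 + 31} - 254}{390651} = \left(255 \frac{-40 + \left(3 + 2 \cdot 16\right)}{132} - 254\right) \frac{1}{390651} = \left(255 \left(-40 + \left(3 + 32\right)\right) \frac{1}{132} - 254\right) \frac{1}{390651} = \left(255 \left(-40 + 35\right) \frac{1}{132} - 254\right) \frac{1}{390651} = \left(255 \left(\left(-5\right) \frac{1}{132}\right) - 254\right) \frac{1}{390651} = \left(255 \left(- \frac{5}{132}\right) - 254\right) \frac{1}{390651} = \left(- \frac{425}{44} - 254\right) \frac{1}{390651} = \left(- \frac{11601}{44}\right) \frac{1}{390651} = - \frac{3867}{5729548}$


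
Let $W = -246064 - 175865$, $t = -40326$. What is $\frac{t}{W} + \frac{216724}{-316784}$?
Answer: $- \frac{6555625751}{11138363028} \approx -0.58856$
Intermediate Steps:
$W = -421929$ ($W = -246064 - 175865 = -421929$)
$\frac{t}{W} + \frac{216724}{-316784} = - \frac{40326}{-421929} + \frac{216724}{-316784} = \left(-40326\right) \left(- \frac{1}{421929}\right) + 216724 \left(- \frac{1}{316784}\right) = \frac{13442}{140643} - \frac{54181}{79196} = - \frac{6555625751}{11138363028}$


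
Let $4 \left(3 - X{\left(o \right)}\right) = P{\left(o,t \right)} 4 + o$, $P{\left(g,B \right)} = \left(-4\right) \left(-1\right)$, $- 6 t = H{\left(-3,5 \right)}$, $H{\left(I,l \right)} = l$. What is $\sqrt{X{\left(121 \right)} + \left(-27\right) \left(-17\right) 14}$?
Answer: $\frac{\sqrt{25579}}{2} \approx 79.967$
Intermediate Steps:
$t = - \frac{5}{6}$ ($t = \left(- \frac{1}{6}\right) 5 = - \frac{5}{6} \approx -0.83333$)
$P{\left(g,B \right)} = 4$
$X{\left(o \right)} = -1 - \frac{o}{4}$ ($X{\left(o \right)} = 3 - \frac{4 \cdot 4 + o}{4} = 3 - \frac{16 + o}{4} = 3 - \left(4 + \frac{o}{4}\right) = -1 - \frac{o}{4}$)
$\sqrt{X{\left(121 \right)} + \left(-27\right) \left(-17\right) 14} = \sqrt{\left(-1 - \frac{121}{4}\right) + \left(-27\right) \left(-17\right) 14} = \sqrt{\left(-1 - \frac{121}{4}\right) + 459 \cdot 14} = \sqrt{- \frac{125}{4} + 6426} = \sqrt{\frac{25579}{4}} = \frac{\sqrt{25579}}{2}$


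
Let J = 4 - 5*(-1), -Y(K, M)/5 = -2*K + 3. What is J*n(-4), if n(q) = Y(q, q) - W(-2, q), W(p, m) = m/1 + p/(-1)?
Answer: -477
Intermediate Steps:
Y(K, M) = -15 + 10*K (Y(K, M) = -5*(-2*K + 3) = -5*(3 - 2*K) = -15 + 10*K)
W(p, m) = m - p (W(p, m) = m*1 + p*(-1) = m - p)
J = 9 (J = 4 + 5 = 9)
n(q) = -17 + 9*q (n(q) = (-15 + 10*q) - (q - 1*(-2)) = (-15 + 10*q) - (q + 2) = (-15 + 10*q) - (2 + q) = (-15 + 10*q) + (-2 - q) = -17 + 9*q)
J*n(-4) = 9*(-17 + 9*(-4)) = 9*(-17 - 36) = 9*(-53) = -477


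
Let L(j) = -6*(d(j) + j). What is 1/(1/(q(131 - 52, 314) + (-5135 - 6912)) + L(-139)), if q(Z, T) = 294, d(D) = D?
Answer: 11753/19604003 ≈ 0.00059952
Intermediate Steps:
L(j) = -12*j (L(j) = -6*(j + j) = -12*j)
1/(1/(q(131 - 52, 314) + (-5135 - 6912)) + L(-139)) = 1/(1/(294 + (-5135 - 6912)) - 12*(-139)) = 1/(1/(294 - 12047) + 1668) = 1/(1/(-11753) + 1668) = 1/(-1/11753 + 1668) = 1/(19604003/11753) = 11753/19604003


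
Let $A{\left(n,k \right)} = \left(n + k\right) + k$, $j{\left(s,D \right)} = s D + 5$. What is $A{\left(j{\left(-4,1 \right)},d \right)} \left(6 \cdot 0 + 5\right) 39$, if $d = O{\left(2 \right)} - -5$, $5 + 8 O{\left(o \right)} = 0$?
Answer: $\frac{7605}{4} \approx 1901.3$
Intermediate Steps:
$O{\left(o \right)} = - \frac{5}{8}$ ($O{\left(o \right)} = - \frac{5}{8} + \frac{1}{8} \cdot 0 = - \frac{5}{8} + 0 = - \frac{5}{8}$)
$j{\left(s,D \right)} = 5 + D s$ ($j{\left(s,D \right)} = D s + 5 = 5 + D s$)
$d = \frac{35}{8}$ ($d = - \frac{5}{8} - -5 = - \frac{5}{8} + 5 = \frac{35}{8} \approx 4.375$)
$A{\left(n,k \right)} = n + 2 k$ ($A{\left(n,k \right)} = \left(k + n\right) + k = n + 2 k$)
$A{\left(j{\left(-4,1 \right)},d \right)} \left(6 \cdot 0 + 5\right) 39 = \left(\left(5 + 1 \left(-4\right)\right) + 2 \cdot \frac{35}{8}\right) \left(6 \cdot 0 + 5\right) 39 = \left(\left(5 - 4\right) + \frac{35}{4}\right) \left(0 + 5\right) 39 = \left(1 + \frac{35}{4}\right) 5 \cdot 39 = \frac{39}{4} \cdot 5 \cdot 39 = \frac{195}{4} \cdot 39 = \frac{7605}{4}$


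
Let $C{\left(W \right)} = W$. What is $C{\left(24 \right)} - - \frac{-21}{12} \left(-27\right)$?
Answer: $\frac{285}{4} \approx 71.25$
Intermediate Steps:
$C{\left(24 \right)} - - \frac{-21}{12} \left(-27\right) = 24 - - \frac{-21}{12} \left(-27\right) = 24 - \left(-1\right) \left(- \frac{7}{4}\right) \left(-27\right) = 24 - \frac{7}{4} \left(-27\right) = 24 - - \frac{189}{4} = 24 + \frac{189}{4} = \frac{285}{4}$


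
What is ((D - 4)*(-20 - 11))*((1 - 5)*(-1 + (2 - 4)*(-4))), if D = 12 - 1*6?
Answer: 1736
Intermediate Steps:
D = 6 (D = 12 - 6 = 6)
((D - 4)*(-20 - 11))*((1 - 5)*(-1 + (2 - 4)*(-4))) = ((6 - 4)*(-20 - 11))*((1 - 5)*(-1 + (2 - 4)*(-4))) = (2*(-31))*(-4*(-1 - 2*(-4))) = -(-248)*(-1 + 8) = -(-248)*7 = -62*(-28) = 1736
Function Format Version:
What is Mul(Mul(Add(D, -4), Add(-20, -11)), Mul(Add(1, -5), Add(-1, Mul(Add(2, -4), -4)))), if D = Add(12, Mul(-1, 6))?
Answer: 1736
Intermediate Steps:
D = 6 (D = Add(12, -6) = 6)
Mul(Mul(Add(D, -4), Add(-20, -11)), Mul(Add(1, -5), Add(-1, Mul(Add(2, -4), -4)))) = Mul(Mul(Add(6, -4), Add(-20, -11)), Mul(Add(1, -5), Add(-1, Mul(Add(2, -4), -4)))) = Mul(Mul(2, -31), Mul(-4, Add(-1, Mul(-2, -4)))) = Mul(-62, Mul(-4, Add(-1, 8))) = Mul(-62, Mul(-4, 7)) = Mul(-62, -28) = 1736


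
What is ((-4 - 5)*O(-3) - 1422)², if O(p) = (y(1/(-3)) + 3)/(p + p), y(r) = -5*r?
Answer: 2002225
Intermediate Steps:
O(p) = 7/(3*p) (O(p) = (-5/(-3) + 3)/(p + p) = (-5*(-⅓) + 3)/((2*p)) = (5/3 + 3)*(1/(2*p)) = 14*(1/(2*p))/3 = 7/(3*p))
((-4 - 5)*O(-3) - 1422)² = ((-4 - 5)*((7/3)/(-3)) - 1422)² = (-21*(-1)/3 - 1422)² = (-9*(-7/9) - 1422)² = (7 - 1422)² = (-1415)² = 2002225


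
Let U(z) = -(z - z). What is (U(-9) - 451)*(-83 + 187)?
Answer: -46904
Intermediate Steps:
U(z) = 0 (U(z) = -1*0 = 0)
(U(-9) - 451)*(-83 + 187) = (0 - 451)*(-83 + 187) = -451*104 = -46904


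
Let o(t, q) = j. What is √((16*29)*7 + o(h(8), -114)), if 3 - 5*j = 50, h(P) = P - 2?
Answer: √80965/5 ≈ 56.909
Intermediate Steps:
h(P) = -2 + P
j = -47/5 (j = ⅗ - ⅕*50 = ⅗ - 10 = -47/5 ≈ -9.4000)
o(t, q) = -47/5
√((16*29)*7 + o(h(8), -114)) = √((16*29)*7 - 47/5) = √(464*7 - 47/5) = √(3248 - 47/5) = √(16193/5) = √80965/5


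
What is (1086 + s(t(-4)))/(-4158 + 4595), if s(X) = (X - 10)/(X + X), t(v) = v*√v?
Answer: 2173/874 - 5*I/3496 ≈ 2.4863 - 0.0014302*I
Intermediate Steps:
t(v) = v^(3/2)
s(X) = (-10 + X)/(2*X) (s(X) = (-10 + X)/((2*X)) = (-10 + X)*(1/(2*X)) = (-10 + X)/(2*X))
(1086 + s(t(-4)))/(-4158 + 4595) = (1086 + (-10 + (-4)^(3/2))/(2*((-4)^(3/2))))/(-4158 + 4595) = (1086 + (-10 - 8*I)/(2*((-8*I))))/437 = (1086 + (I/8)*(-10 - 8*I)/2)*(1/437) = (1086 + I*(-10 - 8*I)/16)*(1/437) = 1086/437 + I*(-10 - 8*I)/6992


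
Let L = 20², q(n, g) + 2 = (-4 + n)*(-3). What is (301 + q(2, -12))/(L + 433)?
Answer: 305/833 ≈ 0.36615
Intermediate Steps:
q(n, g) = 10 - 3*n (q(n, g) = -2 + (-4 + n)*(-3) = -2 + (12 - 3*n) = 10 - 3*n)
L = 400
(301 + q(2, -12))/(L + 433) = (301 + (10 - 3*2))/(400 + 433) = (301 + (10 - 6))/833 = (301 + 4)*(1/833) = 305*(1/833) = 305/833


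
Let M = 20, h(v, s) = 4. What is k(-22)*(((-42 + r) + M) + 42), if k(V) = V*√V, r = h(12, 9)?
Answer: -528*I*√22 ≈ -2476.5*I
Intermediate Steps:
r = 4
k(V) = V^(3/2)
k(-22)*(((-42 + r) + M) + 42) = (-22)^(3/2)*(((-42 + 4) + 20) + 42) = (-22*I*√22)*((-38 + 20) + 42) = (-22*I*√22)*(-18 + 42) = -22*I*√22*24 = -528*I*√22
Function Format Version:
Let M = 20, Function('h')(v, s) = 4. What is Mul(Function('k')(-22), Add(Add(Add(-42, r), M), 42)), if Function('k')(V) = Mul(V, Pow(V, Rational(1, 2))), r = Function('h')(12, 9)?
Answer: Mul(-528, I, Pow(22, Rational(1, 2))) ≈ Mul(-2476.5, I)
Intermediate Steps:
r = 4
Function('k')(V) = Pow(V, Rational(3, 2))
Mul(Function('k')(-22), Add(Add(Add(-42, r), M), 42)) = Mul(Pow(-22, Rational(3, 2)), Add(Add(Add(-42, 4), 20), 42)) = Mul(Mul(-22, I, Pow(22, Rational(1, 2))), Add(Add(-38, 20), 42)) = Mul(Mul(-22, I, Pow(22, Rational(1, 2))), Add(-18, 42)) = Mul(Mul(-22, I, Pow(22, Rational(1, 2))), 24) = Mul(-528, I, Pow(22, Rational(1, 2)))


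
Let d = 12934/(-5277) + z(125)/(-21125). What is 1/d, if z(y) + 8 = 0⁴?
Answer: -111476625/273188534 ≈ -0.40806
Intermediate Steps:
z(y) = -8 (z(y) = -8 + 0⁴ = -8 + 0 = -8)
d = -273188534/111476625 (d = 12934/(-5277) - 8/(-21125) = 12934*(-1/5277) - 8*(-1/21125) = -12934/5277 + 8/21125 = -273188534/111476625 ≈ -2.4506)
1/d = 1/(-273188534/111476625) = -111476625/273188534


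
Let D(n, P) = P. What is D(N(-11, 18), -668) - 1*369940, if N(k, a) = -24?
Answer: -370608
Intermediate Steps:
D(N(-11, 18), -668) - 1*369940 = -668 - 1*369940 = -668 - 369940 = -370608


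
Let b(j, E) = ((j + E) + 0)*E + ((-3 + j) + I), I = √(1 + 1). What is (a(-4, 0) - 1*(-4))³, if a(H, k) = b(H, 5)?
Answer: (2 + √2)³ ≈ 39.799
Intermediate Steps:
I = √2 ≈ 1.4142
b(j, E) = -3 + j + √2 + E*(E + j) (b(j, E) = ((j + E) + 0)*E + ((-3 + j) + √2) = ((E + j) + 0)*E + (-3 + j + √2) = (E + j)*E + (-3 + j + √2) = E*(E + j) + (-3 + j + √2) = -3 + j + √2 + E*(E + j))
a(H, k) = 22 + √2 + 6*H (a(H, k) = -3 + H + √2 + 5² + 5*H = -3 + H + √2 + 25 + 5*H = 22 + √2 + 6*H)
(a(-4, 0) - 1*(-4))³ = ((22 + √2 + 6*(-4)) - 1*(-4))³ = ((22 + √2 - 24) + 4)³ = ((-2 + √2) + 4)³ = (2 + √2)³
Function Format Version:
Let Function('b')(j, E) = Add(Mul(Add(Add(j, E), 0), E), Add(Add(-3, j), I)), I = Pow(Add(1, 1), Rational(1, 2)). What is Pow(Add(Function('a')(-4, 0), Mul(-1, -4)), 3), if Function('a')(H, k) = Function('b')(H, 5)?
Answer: Pow(Add(2, Pow(2, Rational(1, 2))), 3) ≈ 39.799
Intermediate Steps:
I = Pow(2, Rational(1, 2)) ≈ 1.4142
Function('b')(j, E) = Add(-3, j, Pow(2, Rational(1, 2)), Mul(E, Add(E, j))) (Function('b')(j, E) = Add(Mul(Add(Add(j, E), 0), E), Add(Add(-3, j), Pow(2, Rational(1, 2)))) = Add(Mul(Add(Add(E, j), 0), E), Add(-3, j, Pow(2, Rational(1, 2)))) = Add(Mul(Add(E, j), E), Add(-3, j, Pow(2, Rational(1, 2)))) = Add(Mul(E, Add(E, j)), Add(-3, j, Pow(2, Rational(1, 2)))) = Add(-3, j, Pow(2, Rational(1, 2)), Mul(E, Add(E, j))))
Function('a')(H, k) = Add(22, Pow(2, Rational(1, 2)), Mul(6, H)) (Function('a')(H, k) = Add(-3, H, Pow(2, Rational(1, 2)), Pow(5, 2), Mul(5, H)) = Add(-3, H, Pow(2, Rational(1, 2)), 25, Mul(5, H)) = Add(22, Pow(2, Rational(1, 2)), Mul(6, H)))
Pow(Add(Function('a')(-4, 0), Mul(-1, -4)), 3) = Pow(Add(Add(22, Pow(2, Rational(1, 2)), Mul(6, -4)), Mul(-1, -4)), 3) = Pow(Add(Add(22, Pow(2, Rational(1, 2)), -24), 4), 3) = Pow(Add(Add(-2, Pow(2, Rational(1, 2))), 4), 3) = Pow(Add(2, Pow(2, Rational(1, 2))), 3)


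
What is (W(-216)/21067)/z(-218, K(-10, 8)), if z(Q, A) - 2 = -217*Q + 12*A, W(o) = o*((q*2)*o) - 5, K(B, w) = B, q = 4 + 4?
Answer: 746491/994109596 ≈ 0.00075091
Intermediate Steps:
q = 8
W(o) = -5 + 16*o² (W(o) = o*((8*2)*o) - 5 = o*(16*o) - 5 = 16*o² - 5 = -5 + 16*o²)
z(Q, A) = 2 - 217*Q + 12*A (z(Q, A) = 2 + (-217*Q + 12*A) = 2 - 217*Q + 12*A)
(W(-216)/21067)/z(-218, K(-10, 8)) = ((-5 + 16*(-216)²)/21067)/(2 - 217*(-218) + 12*(-10)) = ((-5 + 16*46656)*(1/21067))/(2 + 47306 - 120) = ((-5 + 746496)*(1/21067))/47188 = (746491*(1/21067))*(1/47188) = (746491/21067)*(1/47188) = 746491/994109596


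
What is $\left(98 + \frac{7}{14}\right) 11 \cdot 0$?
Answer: $0$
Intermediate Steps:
$\left(98 + \frac{7}{14}\right) 11 \cdot 0 = \left(98 + 7 \cdot \frac{1}{14}\right) 0 = \left(98 + \frac{1}{2}\right) 0 = \frac{197}{2} \cdot 0 = 0$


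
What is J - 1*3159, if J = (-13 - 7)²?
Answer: -2759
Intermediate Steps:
J = 400 (J = (-20)² = 400)
J - 1*3159 = 400 - 1*3159 = 400 - 3159 = -2759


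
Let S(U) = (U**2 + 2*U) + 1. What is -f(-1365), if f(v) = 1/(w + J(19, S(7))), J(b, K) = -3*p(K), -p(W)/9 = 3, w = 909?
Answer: -1/990 ≈ -0.0010101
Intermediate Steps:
p(W) = -27 (p(W) = -9*3 = -27)
S(U) = 1 + U**2 + 2*U
J(b, K) = 81 (J(b, K) = -3*(-27) = 81)
f(v) = 1/990 (f(v) = 1/(909 + 81) = 1/990)
-f(-1365) = -1*1/990 = -1/990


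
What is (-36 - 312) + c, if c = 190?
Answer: -158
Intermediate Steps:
(-36 - 312) + c = (-36 - 312) + 190 = -348 + 190 = -158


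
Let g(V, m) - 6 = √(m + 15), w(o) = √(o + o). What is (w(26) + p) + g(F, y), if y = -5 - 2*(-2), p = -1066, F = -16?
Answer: -1060 + √14 + 2*√13 ≈ -1049.0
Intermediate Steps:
w(o) = √2*√o (w(o) = √(2*o) = √2*√o)
y = -1 (y = -5 + 4 = -1)
g(V, m) = 6 + √(15 + m) (g(V, m) = 6 + √(m + 15) = 6 + √(15 + m))
(w(26) + p) + g(F, y) = (√2*√26 - 1066) + (6 + √(15 - 1)) = (2*√13 - 1066) + (6 + √14) = (-1066 + 2*√13) + (6 + √14) = -1060 + √14 + 2*√13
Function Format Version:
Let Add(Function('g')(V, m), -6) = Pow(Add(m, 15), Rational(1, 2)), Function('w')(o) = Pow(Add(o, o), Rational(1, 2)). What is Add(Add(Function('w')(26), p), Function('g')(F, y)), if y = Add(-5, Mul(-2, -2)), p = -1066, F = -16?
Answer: Add(-1060, Pow(14, Rational(1, 2)), Mul(2, Pow(13, Rational(1, 2)))) ≈ -1049.0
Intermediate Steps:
Function('w')(o) = Mul(Pow(2, Rational(1, 2)), Pow(o, Rational(1, 2))) (Function('w')(o) = Pow(Mul(2, o), Rational(1, 2)) = Mul(Pow(2, Rational(1, 2)), Pow(o, Rational(1, 2))))
y = -1 (y = Add(-5, 4) = -1)
Function('g')(V, m) = Add(6, Pow(Add(15, m), Rational(1, 2))) (Function('g')(V, m) = Add(6, Pow(Add(m, 15), Rational(1, 2))) = Add(6, Pow(Add(15, m), Rational(1, 2))))
Add(Add(Function('w')(26), p), Function('g')(F, y)) = Add(Add(Mul(Pow(2, Rational(1, 2)), Pow(26, Rational(1, 2))), -1066), Add(6, Pow(Add(15, -1), Rational(1, 2)))) = Add(Add(Mul(2, Pow(13, Rational(1, 2))), -1066), Add(6, Pow(14, Rational(1, 2)))) = Add(Add(-1066, Mul(2, Pow(13, Rational(1, 2)))), Add(6, Pow(14, Rational(1, 2)))) = Add(-1060, Pow(14, Rational(1, 2)), Mul(2, Pow(13, Rational(1, 2))))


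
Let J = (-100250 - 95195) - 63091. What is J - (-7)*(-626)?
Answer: -262918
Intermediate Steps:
J = -258536 (J = -195445 - 63091 = -258536)
J - (-7)*(-626) = -258536 - (-7)*(-626) = -258536 - 1*4382 = -258536 - 4382 = -262918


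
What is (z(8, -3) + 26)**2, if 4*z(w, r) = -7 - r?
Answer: 625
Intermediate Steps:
z(w, r) = -7/4 - r/4 (z(w, r) = (-7 - r)/4 = -7/4 - r/4)
(z(8, -3) + 26)**2 = ((-7/4 - 1/4*(-3)) + 26)**2 = ((-7/4 + 3/4) + 26)**2 = (-1 + 26)**2 = 25**2 = 625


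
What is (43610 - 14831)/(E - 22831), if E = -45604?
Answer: -28779/68435 ≈ -0.42053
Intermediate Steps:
(43610 - 14831)/(E - 22831) = (43610 - 14831)/(-45604 - 22831) = 28779/(-68435) = 28779*(-1/68435) = -28779/68435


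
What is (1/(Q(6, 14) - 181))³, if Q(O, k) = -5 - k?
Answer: -1/8000000 ≈ -1.2500e-7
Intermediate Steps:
(1/(Q(6, 14) - 181))³ = (1/((-5 - 1*14) - 181))³ = (1/((-5 - 14) - 181))³ = (1/(-19 - 181))³ = (1/(-200))³ = (-1/200)³ = -1/8000000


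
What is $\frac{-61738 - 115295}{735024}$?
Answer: $- \frac{59011}{245008} \approx -0.24085$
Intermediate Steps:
$\frac{-61738 - 115295}{735024} = \left(-61738 - 115295\right) \frac{1}{735024} = \left(-177033\right) \frac{1}{735024} = - \frac{59011}{245008}$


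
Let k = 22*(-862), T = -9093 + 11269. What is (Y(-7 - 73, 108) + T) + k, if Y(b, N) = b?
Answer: -16868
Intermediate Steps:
T = 2176
k = -18964
(Y(-7 - 73, 108) + T) + k = ((-7 - 73) + 2176) - 18964 = (-80 + 2176) - 18964 = 2096 - 18964 = -16868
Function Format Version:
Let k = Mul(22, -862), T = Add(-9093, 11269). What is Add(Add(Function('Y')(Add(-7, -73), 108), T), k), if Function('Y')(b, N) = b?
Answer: -16868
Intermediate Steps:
T = 2176
k = -18964
Add(Add(Function('Y')(Add(-7, -73), 108), T), k) = Add(Add(Add(-7, -73), 2176), -18964) = Add(Add(-80, 2176), -18964) = Add(2096, -18964) = -16868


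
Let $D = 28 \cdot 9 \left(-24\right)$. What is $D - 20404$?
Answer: $-26452$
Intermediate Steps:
$D = -6048$ ($D = 252 \left(-24\right) = -6048$)
$D - 20404 = -6048 - 20404 = -26452$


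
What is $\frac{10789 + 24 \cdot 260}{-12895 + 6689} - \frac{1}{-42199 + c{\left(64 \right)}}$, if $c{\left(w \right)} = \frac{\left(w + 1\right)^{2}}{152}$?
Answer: $- \frac{109155338355}{39780602738} \approx -2.7439$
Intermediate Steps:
$c{\left(w \right)} = \frac{\left(1 + w\right)^{2}}{152}$ ($c{\left(w \right)} = \left(1 + w\right)^{2} \cdot \frac{1}{152} = \frac{\left(1 + w\right)^{2}}{152}$)
$\frac{10789 + 24 \cdot 260}{-12895 + 6689} - \frac{1}{-42199 + c{\left(64 \right)}} = \frac{10789 + 24 \cdot 260}{-12895 + 6689} - \frac{1}{-42199 + \frac{\left(1 + 64\right)^{2}}{152}} = \frac{10789 + 6240}{-6206} - \frac{1}{-42199 + \frac{65^{2}}{152}} = 17029 \left(- \frac{1}{6206}\right) - \frac{1}{-42199 + \frac{1}{152} \cdot 4225} = - \frac{17029}{6206} - \frac{1}{-42199 + \frac{4225}{152}} = - \frac{17029}{6206} - \frac{1}{- \frac{6410023}{152}} = - \frac{17029}{6206} - - \frac{152}{6410023} = - \frac{17029}{6206} + \frac{152}{6410023} = - \frac{109155338355}{39780602738}$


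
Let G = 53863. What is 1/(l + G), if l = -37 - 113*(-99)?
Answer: 1/65013 ≈ 1.5382e-5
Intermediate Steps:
l = 11150 (l = -37 + 11187 = 11150)
1/(l + G) = 1/(11150 + 53863) = 1/65013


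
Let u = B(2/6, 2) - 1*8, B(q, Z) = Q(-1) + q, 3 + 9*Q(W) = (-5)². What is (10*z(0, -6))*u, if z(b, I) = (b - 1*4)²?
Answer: -7520/9 ≈ -835.56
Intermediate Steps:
Q(W) = 22/9 (Q(W) = -⅓ + (⅑)*(-5)² = -⅓ + (⅑)*25 = -⅓ + 25/9 = 22/9)
B(q, Z) = 22/9 + q
z(b, I) = (-4 + b)² (z(b, I) = (b - 4)² = (-4 + b)²)
u = -47/9 (u = (22/9 + 2/6) - 1*8 = (22/9 + 2*(⅙)) - 8 = (22/9 + ⅓) - 8 = 25/9 - 8 = -47/9 ≈ -5.2222)
(10*z(0, -6))*u = (10*(-4 + 0)²)*(-47/9) = (10*(-4)²)*(-47/9) = (10*16)*(-47/9) = 160*(-47/9) = -7520/9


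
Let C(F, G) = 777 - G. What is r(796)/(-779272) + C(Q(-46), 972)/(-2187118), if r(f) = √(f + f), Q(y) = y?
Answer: 195/2187118 - √398/389636 ≈ 3.7957e-5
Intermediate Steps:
r(f) = √2*√f (r(f) = √(2*f) = √2*√f)
r(796)/(-779272) + C(Q(-46), 972)/(-2187118) = (√2*√796)/(-779272) + (777 - 1*972)/(-2187118) = (√2*(2*√199))*(-1/779272) + (777 - 972)*(-1/2187118) = (2*√398)*(-1/779272) - 195*(-1/2187118) = -√398/389636 + 195/2187118 = 195/2187118 - √398/389636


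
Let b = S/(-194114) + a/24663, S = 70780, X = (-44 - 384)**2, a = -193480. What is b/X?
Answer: -9825705965/219245308321272 ≈ -4.4816e-5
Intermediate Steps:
X = 183184 (X = (-428)**2 = 183184)
b = -19651411930/2393716791 (b = 70780/(-194114) - 193480/24663 = 70780*(-1/194114) - 193480*1/24663 = -35390/97057 - 193480/24663 = -19651411930/2393716791 ≈ -8.2096)
b/X = -19651411930/2393716791/183184 = -19651411930/2393716791*1/183184 = -9825705965/219245308321272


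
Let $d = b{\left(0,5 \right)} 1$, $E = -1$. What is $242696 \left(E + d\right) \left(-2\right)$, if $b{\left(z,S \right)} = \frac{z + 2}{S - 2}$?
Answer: $\frac{485392}{3} \approx 1.618 \cdot 10^{5}$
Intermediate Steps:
$b{\left(z,S \right)} = \frac{2 + z}{-2 + S}$
$d = \frac{2}{3}$ ($d = \frac{2 + 0}{-2 + 5} \cdot 1 = \frac{1}{3} \cdot 2 \cdot 1 = \frac{2}{3} \cdot 1 = \frac{2}{3} \approx 0.66667$)
$242696 \left(E + d\right) \left(-2\right) = 242696 \left(-1 + \frac{2}{3}\right) \left(-2\right) = 242696 \left(\left(- \frac{1}{3}\right) \left(-2\right)\right) = 242696 \cdot \frac{2}{3} = \frac{485392}{3}$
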